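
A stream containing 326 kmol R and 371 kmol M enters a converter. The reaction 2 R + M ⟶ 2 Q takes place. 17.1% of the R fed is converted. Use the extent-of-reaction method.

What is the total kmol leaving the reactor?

669 kmol

R reacted = 0.171 × 326 = 55.75 kmol; ν_R = −2, so ξ = 55.75/2 = 27.87 kmol.
Outlet amounts (n = n₀ + ν ξ):
  R: 326 − 2(27.87) = 270.3
  M: 371 − 1(27.87) = 343.1
  Q: 0 + 2(27.87) = 55.75
Total out = 270.3 + 343.1 + 55.75 = 669.1 kmol.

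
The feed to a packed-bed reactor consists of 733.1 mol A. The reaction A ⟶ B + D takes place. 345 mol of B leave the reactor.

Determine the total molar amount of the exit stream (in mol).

1080 mol

For B: n = n₀ + 1ξ → 345 = 0 + 1ξ, giving ξ = 345 mol.
Outlet amounts (n = n₀ + ν ξ):
  A: 733.1 − 1(345) = 388.1
  B: 0 + 1(345) = 345
  D: 0 + 1(345) = 345
Total out = 388.1 + 345 + 345 = 1078 mol.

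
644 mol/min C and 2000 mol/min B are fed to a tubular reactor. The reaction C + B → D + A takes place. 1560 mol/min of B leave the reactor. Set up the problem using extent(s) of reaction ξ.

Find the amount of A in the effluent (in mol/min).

440 mol/min

For B: n = n₀ − 1ξ → 1560 = 2000 − 1ξ, giving ξ = 440 mol/min.
Outlet amounts (n = n₀ + ν ξ):
  C: 644 − 1(440) = 204
  B: 2000 − 1(440) = 1560
  D: 0 + 1(440) = 440
  A: 0 + 1(440) = 440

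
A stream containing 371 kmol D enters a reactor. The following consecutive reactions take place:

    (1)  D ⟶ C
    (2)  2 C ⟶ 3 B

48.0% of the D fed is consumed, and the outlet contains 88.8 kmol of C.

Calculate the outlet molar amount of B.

Conversion of D: D consumed = 1ξ₁ = 0.48 × 371 → ξ₁ = 178.1 kmol.
C balance: n_C = 0 + 1ξ₁ − 2ξ₂ = 88.8 → ξ₂ = (1·178.1 − 88.8)/2 = 44.64 kmol.
Outlet amounts (n = n₀ + Σ ν·ξ):
  D: 371 − 1(178.1) = 192.9
  C: 0 + 1(178.1) − 2(44.64) = 88.8
  B: 0 + 3(44.64) = 133.9

134 kmol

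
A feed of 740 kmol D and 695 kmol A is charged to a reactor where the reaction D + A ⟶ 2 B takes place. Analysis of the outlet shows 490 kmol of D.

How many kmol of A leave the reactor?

For D: n = n₀ − 1ξ → 490 = 740 − 1ξ, giving ξ = 250 kmol.
Outlet amounts (n = n₀ + ν ξ):
  D: 740 − 1(250) = 490
  A: 695 − 1(250) = 445
  B: 0 + 2(250) = 500

445 kmol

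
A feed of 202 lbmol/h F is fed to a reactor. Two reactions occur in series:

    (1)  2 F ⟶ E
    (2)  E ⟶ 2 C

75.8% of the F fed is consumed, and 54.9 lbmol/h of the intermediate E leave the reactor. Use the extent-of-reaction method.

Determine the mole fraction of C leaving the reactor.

0.294

Conversion of F: F consumed = 2ξ₁ = 0.758 × 202 → ξ₁ = 76.56 lbmol/h.
E balance: n_E = 0 + 1ξ₁ − 1ξ₂ = 54.9 → ξ₂ = (1·76.56 − 54.9)/1 = 21.66 lbmol/h.
Outlet amounts (n = n₀ + Σ ν·ξ):
  F: 202 − 2(76.56) = 48.88
  E: 0 + 1(76.56) − 1(21.66) = 54.9
  C: 0 + 2(21.66) = 43.32
Total out = 147.1 lbmol/h; y_C = 43.32 / 147.1 = 0.2945.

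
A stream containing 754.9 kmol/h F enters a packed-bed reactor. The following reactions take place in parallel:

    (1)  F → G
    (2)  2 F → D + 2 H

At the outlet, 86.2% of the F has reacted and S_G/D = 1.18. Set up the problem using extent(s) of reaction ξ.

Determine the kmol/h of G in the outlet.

Conversion of F: F consumed = 0.862 × 754.9 = 650.7 kmol/h = 1ξ₁ + 2ξ₂.
Selectivity: 1ξ₁ / (1ξ₂) = 1.18 → ξ₁ = 1.18 ξ₂.
Substitute: (1·1.18 + 2) ξ₂ = 650.7 → ξ₂ = 204.6 kmol/h, ξ₁ = 241.5 kmol/h.
Outlet amounts (n = n₀ + Σ ν·ξ):
  F: 754.9 − 1(241.5) − 2(204.6) = 104.2
  G: 0 + 1(241.5) = 241.5
  D: 0 + 1(204.6) = 204.6
  H: 0 + 2(204.6) = 409.3

241 kmol/h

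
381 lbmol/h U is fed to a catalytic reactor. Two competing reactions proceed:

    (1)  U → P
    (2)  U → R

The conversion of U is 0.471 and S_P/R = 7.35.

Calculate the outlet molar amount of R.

Conversion of U: U consumed = 0.471 × 381 = 179.5 lbmol/h = 1ξ₁ + 1ξ₂.
Selectivity: 1ξ₁ / (1ξ₂) = 7.35 → ξ₁ = 7.35 ξ₂.
Substitute: (1·7.35 + 1) ξ₂ = 179.5 → ξ₂ = 21.49 lbmol/h, ξ₁ = 158 lbmol/h.
Outlet amounts (n = n₀ + Σ ν·ξ):
  U: 381 − 1(158) − 1(21.49) = 201.5
  P: 0 + 1(158) = 158
  R: 0 + 1(21.49) = 21.49

21.5 lbmol/h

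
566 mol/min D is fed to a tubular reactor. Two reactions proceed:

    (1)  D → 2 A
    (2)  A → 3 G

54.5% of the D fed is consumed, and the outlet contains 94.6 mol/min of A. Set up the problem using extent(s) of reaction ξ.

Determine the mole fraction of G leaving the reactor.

Conversion of D: D consumed = 1ξ₁ = 0.545 × 566 → ξ₁ = 308.5 mol/min.
A balance: n_A = 0 + 2ξ₁ − 1ξ₂ = 94.6 → ξ₂ = (2·308.5 − 94.6)/1 = 522.3 mol/min.
Outlet amounts (n = n₀ + Σ ν·ξ):
  D: 566 − 1(308.5) = 257.5
  A: 0 + 2(308.5) − 1(522.3) = 94.6
  G: 0 + 3(522.3) = 1567
Total out = 1919 mol/min; y_G = 1567 / 1919 = 0.8165.

0.817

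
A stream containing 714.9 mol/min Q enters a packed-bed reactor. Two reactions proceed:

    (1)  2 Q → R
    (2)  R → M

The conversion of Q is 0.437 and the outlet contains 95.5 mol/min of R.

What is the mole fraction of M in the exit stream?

0.109

Conversion of Q: Q consumed = 2ξ₁ = 0.437 × 714.9 → ξ₁ = 156.2 mol/min.
R balance: n_R = 0 + 1ξ₁ − 1ξ₂ = 95.5 → ξ₂ = (1·156.2 − 95.5)/1 = 60.71 mol/min.
Outlet amounts (n = n₀ + Σ ν·ξ):
  Q: 714.9 − 2(156.2) = 402.5
  R: 0 + 1(156.2) − 1(60.71) = 95.5
  M: 0 + 1(60.71) = 60.71
Total out = 558.7 mol/min; y_M = 60.71 / 558.7 = 0.1087.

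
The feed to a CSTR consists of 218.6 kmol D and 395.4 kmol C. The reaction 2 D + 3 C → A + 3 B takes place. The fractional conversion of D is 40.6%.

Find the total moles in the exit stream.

570 kmol

D reacted = 0.406 × 218.6 = 88.75 kmol; ν_D = −2, so ξ = 88.75/2 = 44.38 kmol.
Outlet amounts (n = n₀ + ν ξ):
  D: 218.6 − 2(44.38) = 129.8
  C: 395.4 − 3(44.38) = 262.3
  A: 0 + 1(44.38) = 44.38
  B: 0 + 3(44.38) = 133.1
Total out = 129.8 + 262.3 + 44.38 + 133.1 = 569.6 kmol.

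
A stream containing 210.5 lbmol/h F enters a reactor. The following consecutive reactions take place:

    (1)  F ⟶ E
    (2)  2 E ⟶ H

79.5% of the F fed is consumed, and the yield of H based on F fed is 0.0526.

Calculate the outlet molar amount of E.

145 lbmol/h

Conversion of F: F consumed = 1ξ₁ = 0.795 × 210.5 → ξ₁ = 167.3 lbmol/h.
Yield of H: 1ξ₂ / 210.5 = 0.0526 → ξ₂ = 11.07 lbmol/h.
Outlet amounts (n = n₀ + Σ ν·ξ):
  F: 210.5 − 1(167.3) = 43.15
  E: 0 + 1(167.3) − 2(11.07) = 145.2
  H: 0 + 1(11.07) = 11.07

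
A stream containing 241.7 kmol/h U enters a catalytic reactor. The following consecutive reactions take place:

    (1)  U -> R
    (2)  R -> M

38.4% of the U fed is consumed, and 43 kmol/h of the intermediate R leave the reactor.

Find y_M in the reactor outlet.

0.206

Conversion of U: U consumed = 1ξ₁ = 0.384 × 241.7 → ξ₁ = 92.81 kmol/h.
R balance: n_R = 0 + 1ξ₁ − 1ξ₂ = 43 → ξ₂ = (1·92.81 − 43)/1 = 49.81 kmol/h.
Outlet amounts (n = n₀ + Σ ν·ξ):
  U: 241.7 − 1(92.81) = 148.9
  R: 0 + 1(92.81) − 1(49.81) = 43
  M: 0 + 1(49.81) = 49.81
Total out = 241.7 kmol/h; y_M = 49.81 / 241.7 = 0.2061.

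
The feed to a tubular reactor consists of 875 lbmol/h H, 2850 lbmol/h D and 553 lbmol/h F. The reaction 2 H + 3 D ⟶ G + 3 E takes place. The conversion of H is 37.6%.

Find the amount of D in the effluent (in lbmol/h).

H reacted = 0.376 × 875 = 329 lbmol/h; ν_H = −2, so ξ = 329/2 = 164.5 lbmol/h.
Outlet amounts (n = n₀ + ν ξ):
  H: 875 − 2(164.5) = 546
  D: 2850 − 3(164.5) = 2356
  G: 0 + 1(164.5) = 164.5
  E: 0 + 3(164.5) = 493.5
  F: 553 (inert)

2360 lbmol/h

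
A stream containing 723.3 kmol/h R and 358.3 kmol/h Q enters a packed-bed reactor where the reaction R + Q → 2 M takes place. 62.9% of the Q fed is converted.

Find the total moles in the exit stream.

Q reacted = 0.629 × 358.3 = 225.4 kmol/h; ν_Q = −1, so ξ = 225.4/1 = 225.4 kmol/h.
Outlet amounts (n = n₀ + ν ξ):
  R: 723.3 − 1(225.4) = 497.9
  Q: 358.3 − 1(225.4) = 132.9
  M: 0 + 2(225.4) = 450.7
Total out = 497.9 + 132.9 + 450.7 = 1082 kmol/h.

1080 kmol/h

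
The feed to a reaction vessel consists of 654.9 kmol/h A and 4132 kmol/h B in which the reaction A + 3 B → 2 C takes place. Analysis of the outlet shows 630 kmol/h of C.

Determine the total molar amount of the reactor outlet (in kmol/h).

4160 kmol/h

For C: n = n₀ + 2ξ → 630 = 0 + 2ξ, giving ξ = 315 kmol/h.
Outlet amounts (n = n₀ + ν ξ):
  A: 654.9 − 1(315) = 339.9
  B: 4132 − 3(315) = 3187
  C: 0 + 2(315) = 630
Total out = 339.9 + 3187 + 630 = 4157 kmol/h.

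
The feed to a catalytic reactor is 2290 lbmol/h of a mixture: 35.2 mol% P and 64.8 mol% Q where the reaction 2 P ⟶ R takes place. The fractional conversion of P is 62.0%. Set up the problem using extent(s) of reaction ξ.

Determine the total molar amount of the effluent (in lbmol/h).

2040 lbmol/h

P reacted = 0.62 × 806.1 = 499.8 lbmol/h; ν_P = −2, so ξ = 499.8/2 = 249.9 lbmol/h.
Outlet amounts (n = n₀ + ν ξ):
  P: 806.1 − 2(249.9) = 306.3
  R: 0 + 1(249.9) = 249.9
  Q: 1484 (inert)
Total out = 306.3 + 249.9 + 1484 = 2040 lbmol/h.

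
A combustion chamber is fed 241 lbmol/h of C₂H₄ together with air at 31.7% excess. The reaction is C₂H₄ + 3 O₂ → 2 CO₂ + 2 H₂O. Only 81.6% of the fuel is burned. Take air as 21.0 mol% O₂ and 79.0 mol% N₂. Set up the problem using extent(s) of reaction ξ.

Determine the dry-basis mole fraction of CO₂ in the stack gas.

Stoichiometric O₂ = 3 × 241 = 723 lbmol/h; O₂ fed = 723 × 1.317 = 952.2 lbmol/h.
N₂ fed = 952.2 × 79/21 = 3582 lbmol/h.
Fuel reacted = 0.816 × 241 → ξ = 196.7 lbmol/h.
Outlet (n = n₀ + ν ξ):
  C₂H₄: 241 − 1(196.7) = 44.34
  O₂: 952.2 − 3(196.7) = 362.2
  N₂: 3582 (inert)
  CO₂: 0 + 2(196.7) = 393.3
  H₂O: 0 + 2(196.7) = 393.3
Dry total = 4382 lbmol/h; y_CO₂ (dry) = 393.3 / 4382 = 0.08976.

0.0898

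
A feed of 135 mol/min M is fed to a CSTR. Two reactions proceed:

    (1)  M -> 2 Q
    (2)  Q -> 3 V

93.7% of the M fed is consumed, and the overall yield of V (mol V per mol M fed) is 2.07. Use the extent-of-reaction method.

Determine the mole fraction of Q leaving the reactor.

Conversion of M: M consumed = 1ξ₁ = 0.937 × 135 → ξ₁ = 126.5 mol/min.
Yield of V: 3ξ₂ / 135 = 2.07 → ξ₂ = 93.15 mol/min.
Outlet amounts (n = n₀ + Σ ν·ξ):
  M: 135 − 1(126.5) = 8.505
  Q: 0 + 2(126.5) − 1(93.15) = 159.8
  V: 0 + 3(93.15) = 279.4
Total out = 447.8 mol/min; y_Q = 159.8 / 447.8 = 0.3569.

0.357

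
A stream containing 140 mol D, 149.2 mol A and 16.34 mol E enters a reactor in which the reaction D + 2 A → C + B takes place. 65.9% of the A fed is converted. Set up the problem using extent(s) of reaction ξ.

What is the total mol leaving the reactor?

A reacted = 0.659 × 149.2 = 98.32 mol; ν_A = −2, so ξ = 98.32/2 = 49.16 mol.
Outlet amounts (n = n₀ + ν ξ):
  D: 140 − 1(49.16) = 90.84
  A: 149.2 − 2(49.16) = 50.88
  C: 0 + 1(49.16) = 49.16
  B: 0 + 1(49.16) = 49.16
  E: 16.34 (inert)
Total out = 90.84 + 50.88 + 49.16 + 49.16 + 16.34 = 256.4 mol.

256 mol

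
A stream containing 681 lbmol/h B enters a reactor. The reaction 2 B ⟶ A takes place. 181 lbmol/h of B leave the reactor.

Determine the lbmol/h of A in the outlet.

250 lbmol/h

For B: n = n₀ − 2ξ → 181 = 681 − 2ξ, giving ξ = 250 lbmol/h.
Outlet amounts (n = n₀ + ν ξ):
  B: 681 − 2(250) = 181
  A: 0 + 1(250) = 250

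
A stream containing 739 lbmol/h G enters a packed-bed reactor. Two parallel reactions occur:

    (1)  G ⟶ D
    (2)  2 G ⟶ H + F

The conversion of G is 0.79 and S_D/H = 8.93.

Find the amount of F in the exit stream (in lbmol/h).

53.4 lbmol/h

Conversion of G: G consumed = 0.79 × 739 = 583.8 lbmol/h = 1ξ₁ + 2ξ₂.
Selectivity: 1ξ₁ / (1ξ₂) = 8.93 → ξ₁ = 8.93 ξ₂.
Substitute: (1·8.93 + 2) ξ₂ = 583.8 → ξ₂ = 53.41 lbmol/h, ξ₁ = 477 lbmol/h.
Outlet amounts (n = n₀ + Σ ν·ξ):
  G: 739 − 1(477) − 2(53.41) = 155.2
  D: 0 + 1(477) = 477
  H: 0 + 1(53.41) = 53.41
  F: 0 + 1(53.41) = 53.41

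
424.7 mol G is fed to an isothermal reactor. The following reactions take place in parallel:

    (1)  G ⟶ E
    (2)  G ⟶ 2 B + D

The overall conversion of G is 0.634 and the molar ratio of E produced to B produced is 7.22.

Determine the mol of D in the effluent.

17.4 mol

Conversion of G: G consumed = 0.634 × 424.7 = 269.3 mol = 1ξ₁ + 1ξ₂.
Selectivity: 1ξ₁ / (2ξ₂) = 7.22 → ξ₁ = 14.44 ξ₂.
Substitute: (1·14.44 + 1) ξ₂ = 269.3 → ξ₂ = 17.44 mol, ξ₁ = 251.8 mol.
Outlet amounts (n = n₀ + Σ ν·ξ):
  G: 424.7 − 1(251.8) − 1(17.44) = 155.4
  E: 0 + 1(251.8) = 251.8
  B: 0 + 2(17.44) = 34.88
  D: 0 + 1(17.44) = 17.44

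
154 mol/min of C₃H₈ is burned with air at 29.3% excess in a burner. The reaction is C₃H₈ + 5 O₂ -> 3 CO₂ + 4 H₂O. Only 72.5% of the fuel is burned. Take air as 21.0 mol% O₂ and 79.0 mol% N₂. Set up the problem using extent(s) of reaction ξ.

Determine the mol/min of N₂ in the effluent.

3750 mol/min

Stoichiometric O₂ = 5 × 154 = 770 mol/min; O₂ fed = 770 × 1.293 = 995.6 mol/min.
N₂ fed = 995.6 × 79/21 = 3745 mol/min.
Fuel reacted = 0.725 × 154 → ξ = 111.6 mol/min.
Outlet (n = n₀ + ν ξ):
  C₃H₈: 154 − 1(111.6) = 42.35
  O₂: 995.6 − 5(111.6) = 437.4
  N₂: 3745 (inert)
  CO₂: 0 + 3(111.6) = 334.9
  H₂O: 0 + 4(111.6) = 446.6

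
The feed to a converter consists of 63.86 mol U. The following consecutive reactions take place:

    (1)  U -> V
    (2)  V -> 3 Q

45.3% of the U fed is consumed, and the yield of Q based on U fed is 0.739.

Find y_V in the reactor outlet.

0.138

Conversion of U: U consumed = 1ξ₁ = 0.453 × 63.86 → ξ₁ = 28.93 mol.
Yield of Q: 3ξ₂ / 63.86 = 0.739 → ξ₂ = 15.73 mol.
Outlet amounts (n = n₀ + Σ ν·ξ):
  U: 63.86 − 1(28.93) = 34.93
  V: 0 + 1(28.93) − 1(15.73) = 13.2
  Q: 0 + 3(15.73) = 47.19
Total out = 95.32 mol; y_V = 13.2 / 95.32 = 0.1385.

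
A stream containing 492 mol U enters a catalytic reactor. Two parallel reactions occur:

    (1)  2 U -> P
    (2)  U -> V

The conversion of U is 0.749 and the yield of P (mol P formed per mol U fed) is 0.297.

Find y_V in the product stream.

Yield of P: 1ξ₁ / 492 = 0.297 → ξ₁ = 146.1 mol.
Conversion of U: 2ξ₁ + 1ξ₂ = 0.749 × 492 = 368.5 → ξ₂ = 76.26 mol.
Outlet amounts (n = n₀ + Σ ν·ξ):
  U: 492 − 2(146.1) − 1(76.26) = 123.5
  P: 0 + 1(146.1) = 146.1
  V: 0 + 1(76.26) = 76.26
Total out = 345.9 mol; y_V = 76.26 / 345.9 = 0.2205.

0.22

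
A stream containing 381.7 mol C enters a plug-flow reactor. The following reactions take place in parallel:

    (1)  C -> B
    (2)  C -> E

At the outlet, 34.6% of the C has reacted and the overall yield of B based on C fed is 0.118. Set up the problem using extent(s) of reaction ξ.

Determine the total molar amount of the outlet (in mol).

Yield of B: 1ξ₁ / 381.7 = 0.118 → ξ₁ = 45.04 mol.
Conversion of C: 1ξ₁ + 1ξ₂ = 0.346 × 381.7 = 132.1 → ξ₂ = 87.03 mol.
Outlet amounts (n = n₀ + Σ ν·ξ):
  C: 381.7 − 1(45.04) − 1(87.03) = 249.6
  B: 0 + 1(45.04) = 45.04
  E: 0 + 1(87.03) = 87.03
Total out = 249.6 + 45.04 + 87.03 = 381.7 mol.

382 mol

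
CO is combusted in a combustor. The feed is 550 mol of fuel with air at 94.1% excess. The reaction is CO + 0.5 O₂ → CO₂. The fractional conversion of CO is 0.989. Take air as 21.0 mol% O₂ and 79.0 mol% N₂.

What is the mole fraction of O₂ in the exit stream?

Stoichiometric O₂ = 0.5 × 550 = 275 mol; O₂ fed = 275 × 1.941 = 533.8 mol.
N₂ fed = 533.8 × 79/21 = 2008 mol.
Fuel reacted = 0.989 × 550 → ξ = 544 mol.
Outlet (n = n₀ + ν ξ):
  CO: 550 − 1(544) = 6.05
  O₂: 533.8 − 0.5(544) = 261.8
  N₂: 2008 (inert)
  CO₂: 0 + 1(544) = 544
Total out = 2820 mol; y_O₂ = 261.8 / 2820 = 0.09284.

0.0928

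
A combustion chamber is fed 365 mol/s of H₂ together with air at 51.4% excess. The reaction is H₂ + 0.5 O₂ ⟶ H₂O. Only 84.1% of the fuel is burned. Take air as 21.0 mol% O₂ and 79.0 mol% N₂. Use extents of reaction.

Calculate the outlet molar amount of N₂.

Stoichiometric O₂ = 0.5 × 365 = 182.5 mol/s; O₂ fed = 182.5 × 1.514 = 276.3 mol/s.
N₂ fed = 276.3 × 79/21 = 1039 mol/s.
Fuel reacted = 0.841 × 365 → ξ = 307 mol/s.
Outlet (n = n₀ + ν ξ):
  H₂: 365 − 1(307) = 58.04
  O₂: 276.3 − 0.5(307) = 122.8
  N₂: 1039 (inert)
  H₂O: 0 + 1(307) = 307

1040 mol/s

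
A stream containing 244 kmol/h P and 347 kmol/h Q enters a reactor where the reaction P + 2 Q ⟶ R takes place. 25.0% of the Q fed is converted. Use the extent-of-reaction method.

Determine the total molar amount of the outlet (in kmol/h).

504 kmol/h

Q reacted = 0.25 × 347 = 86.75 kmol/h; ν_Q = −2, so ξ = 86.75/2 = 43.38 kmol/h.
Outlet amounts (n = n₀ + ν ξ):
  P: 244 − 1(43.38) = 200.6
  Q: 347 − 2(43.38) = 260.2
  R: 0 + 1(43.38) = 43.38
Total out = 200.6 + 260.2 + 43.38 = 504.2 kmol/h.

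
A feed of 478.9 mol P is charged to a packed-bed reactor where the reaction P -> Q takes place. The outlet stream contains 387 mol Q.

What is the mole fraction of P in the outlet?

0.192

For Q: n = n₀ + 1ξ → 387 = 0 + 1ξ, giving ξ = 387 mol.
Outlet amounts (n = n₀ + ν ξ):
  P: 478.9 − 1(387) = 91.9
  Q: 0 + 1(387) = 387
Total out = 478.9 mol; y_P = 91.9 / 478.9 = 0.1919.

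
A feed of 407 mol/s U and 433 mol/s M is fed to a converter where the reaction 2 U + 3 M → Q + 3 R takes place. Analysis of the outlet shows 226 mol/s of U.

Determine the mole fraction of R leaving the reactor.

For U: n = n₀ − 2ξ → 226 = 407 − 2ξ, giving ξ = 90.5 mol/s.
Outlet amounts (n = n₀ + ν ξ):
  U: 407 − 2(90.5) = 226
  M: 433 − 3(90.5) = 161.5
  Q: 0 + 1(90.5) = 90.5
  R: 0 + 3(90.5) = 271.5
Total out = 749.5 mol/s; y_R = 271.5 / 749.5 = 0.3622.

0.362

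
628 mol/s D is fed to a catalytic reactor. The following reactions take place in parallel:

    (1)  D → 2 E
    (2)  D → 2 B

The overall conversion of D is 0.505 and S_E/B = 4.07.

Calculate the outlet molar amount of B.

125 mol/s

Conversion of D: D consumed = 0.505 × 628 = 317.1 mol/s = 1ξ₁ + 1ξ₂.
Selectivity: 2ξ₁ / (2ξ₂) = 4.07 → ξ₁ = 4.07 ξ₂.
Substitute: (1·4.07 + 1) ξ₂ = 317.1 → ξ₂ = 62.55 mol/s, ξ₁ = 254.6 mol/s.
Outlet amounts (n = n₀ + Σ ν·ξ):
  D: 628 − 1(254.6) − 1(62.55) = 310.9
  E: 0 + 2(254.6) = 509.2
  B: 0 + 2(62.55) = 125.1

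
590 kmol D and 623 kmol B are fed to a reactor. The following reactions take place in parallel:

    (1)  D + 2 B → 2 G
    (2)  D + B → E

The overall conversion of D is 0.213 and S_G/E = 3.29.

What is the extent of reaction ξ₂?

ξ₂ = 47.5 kmol

Conversion of D: D consumed = 0.213 × 590 = 125.7 kmol = 1ξ₁ + 1ξ₂.
Selectivity: 2ξ₁ / (1ξ₂) = 3.29 → ξ₁ = 1.645 ξ₂.
Substitute: (1·1.645 + 1) ξ₂ = 125.7 → ξ₂ = 47.51 kmol, ξ₁ = 78.16 kmol.
Outlet amounts (n = n₀ + Σ ν·ξ):
  D: 590 − 1(78.16) − 1(47.51) = 464.3
  B: 623 − 2(78.16) − 1(47.51) = 419.2
  G: 0 + 2(78.16) = 156.3
  E: 0 + 1(47.51) = 47.51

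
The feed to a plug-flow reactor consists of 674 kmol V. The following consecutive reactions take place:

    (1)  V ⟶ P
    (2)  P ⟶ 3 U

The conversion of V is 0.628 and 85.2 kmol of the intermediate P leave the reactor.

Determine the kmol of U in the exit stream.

1010 kmol

Conversion of V: V consumed = 1ξ₁ = 0.628 × 674 → ξ₁ = 423.3 kmol.
P balance: n_P = 0 + 1ξ₁ − 1ξ₂ = 85.2 → ξ₂ = (1·423.3 − 85.2)/1 = 338.1 kmol.
Outlet amounts (n = n₀ + Σ ν·ξ):
  V: 674 − 1(423.3) = 250.7
  P: 0 + 1(423.3) − 1(338.1) = 85.2
  U: 0 + 3(338.1) = 1014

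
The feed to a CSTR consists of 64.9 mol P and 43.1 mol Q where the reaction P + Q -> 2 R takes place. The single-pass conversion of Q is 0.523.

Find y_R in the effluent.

Q reacted = 0.523 × 43.1 = 22.54 mol; ν_Q = −1, so ξ = 22.54/1 = 22.54 mol.
Outlet amounts (n = n₀ + ν ξ):
  P: 64.9 − 1(22.54) = 42.36
  Q: 43.1 − 1(22.54) = 20.56
  R: 0 + 2(22.54) = 45.08
Total out = 108 mol; y_R = 45.08 / 108 = 0.4174.

0.417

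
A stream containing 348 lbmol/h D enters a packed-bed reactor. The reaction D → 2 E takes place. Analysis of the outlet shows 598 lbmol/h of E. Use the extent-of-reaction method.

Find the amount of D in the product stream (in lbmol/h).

For E: n = n₀ + 2ξ → 598 = 0 + 2ξ, giving ξ = 299 lbmol/h.
Outlet amounts (n = n₀ + ν ξ):
  D: 348 − 1(299) = 49
  E: 0 + 2(299) = 598

49 lbmol/h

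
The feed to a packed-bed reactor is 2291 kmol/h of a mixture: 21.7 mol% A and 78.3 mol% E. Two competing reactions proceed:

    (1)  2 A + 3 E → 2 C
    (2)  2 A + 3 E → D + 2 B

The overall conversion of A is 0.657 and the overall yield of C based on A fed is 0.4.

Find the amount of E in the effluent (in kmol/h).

1300 kmol/h

Yield of C: 2ξ₁ / 497.1 = 0.4 → ξ₁ = 99.43 kmol/h.
Conversion of A: 2ξ₁ + 2ξ₂ = 0.657 × 497.1 = 326.6 → ξ₂ = 63.88 kmol/h.
Outlet amounts (n = n₀ + Σ ν·ξ):
  A: 497.1 − 2(99.43) − 2(63.88) = 170.5
  E: 1794 − 3(99.43) − 3(63.88) = 1304
  C: 0 + 2(99.43) = 198.9
  D: 0 + 1(63.88) = 63.88
  B: 0 + 2(63.88) = 127.8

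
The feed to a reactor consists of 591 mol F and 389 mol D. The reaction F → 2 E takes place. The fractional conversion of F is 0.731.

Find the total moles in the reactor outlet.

F reacted = 0.731 × 591 = 432 mol; ν_F = −1, so ξ = 432/1 = 432 mol.
Outlet amounts (n = n₀ + ν ξ):
  F: 591 − 1(432) = 159
  E: 0 + 2(432) = 864
  D: 389 (inert)
Total out = 159 + 864 + 389 = 1412 mol.

1410 mol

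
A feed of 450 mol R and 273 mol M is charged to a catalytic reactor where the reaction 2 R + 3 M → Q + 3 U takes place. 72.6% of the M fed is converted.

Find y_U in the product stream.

0.302

M reacted = 0.726 × 273 = 198.2 mol; ν_M = −3, so ξ = 198.2/3 = 66.07 mol.
Outlet amounts (n = n₀ + ν ξ):
  R: 450 − 2(66.07) = 317.9
  M: 273 − 3(66.07) = 74.8
  Q: 0 + 1(66.07) = 66.07
  U: 0 + 3(66.07) = 198.2
Total out = 656.9 mol; y_U = 198.2 / 656.9 = 0.3017.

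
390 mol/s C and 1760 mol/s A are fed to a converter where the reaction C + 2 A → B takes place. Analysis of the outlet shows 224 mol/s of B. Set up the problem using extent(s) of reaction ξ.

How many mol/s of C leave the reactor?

For B: n = n₀ + 1ξ → 224 = 0 + 1ξ, giving ξ = 224 mol/s.
Outlet amounts (n = n₀ + ν ξ):
  C: 390 − 1(224) = 166
  A: 1760 − 2(224) = 1312
  B: 0 + 1(224) = 224

166 mol/s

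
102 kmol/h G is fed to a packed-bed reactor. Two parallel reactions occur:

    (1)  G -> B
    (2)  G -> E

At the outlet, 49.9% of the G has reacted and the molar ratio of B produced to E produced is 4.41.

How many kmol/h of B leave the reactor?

Conversion of G: G consumed = 0.499 × 102 = 50.9 kmol/h = 1ξ₁ + 1ξ₂.
Selectivity: 1ξ₁ / (1ξ₂) = 4.41 → ξ₁ = 4.41 ξ₂.
Substitute: (1·4.41 + 1) ξ₂ = 50.9 → ξ₂ = 9.408 kmol/h, ξ₁ = 41.49 kmol/h.
Outlet amounts (n = n₀ + Σ ν·ξ):
  G: 102 − 1(41.49) − 1(9.408) = 51.1
  B: 0 + 1(41.49) = 41.49
  E: 0 + 1(9.408) = 9.408

41.5 kmol/h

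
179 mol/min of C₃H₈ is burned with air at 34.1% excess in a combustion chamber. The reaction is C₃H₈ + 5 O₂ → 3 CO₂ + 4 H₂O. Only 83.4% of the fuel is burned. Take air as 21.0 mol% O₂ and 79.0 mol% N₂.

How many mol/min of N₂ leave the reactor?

4520 mol/min

Stoichiometric O₂ = 5 × 179 = 895 mol/min; O₂ fed = 895 × 1.341 = 1200 mol/min.
N₂ fed = 1200 × 79/21 = 4515 mol/min.
Fuel reacted = 0.834 × 179 → ξ = 149.3 mol/min.
Outlet (n = n₀ + ν ξ):
  C₃H₈: 179 − 1(149.3) = 29.71
  O₂: 1200 − 5(149.3) = 453.8
  N₂: 4515 (inert)
  CO₂: 0 + 3(149.3) = 447.9
  H₂O: 0 + 4(149.3) = 597.1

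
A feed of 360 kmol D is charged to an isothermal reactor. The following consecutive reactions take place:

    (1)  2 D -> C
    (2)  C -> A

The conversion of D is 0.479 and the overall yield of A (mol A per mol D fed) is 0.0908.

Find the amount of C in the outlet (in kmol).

53.5 kmol

Conversion of D: D consumed = 2ξ₁ = 0.479 × 360 → ξ₁ = 86.22 kmol.
Yield of A: 1ξ₂ / 360 = 0.0908 → ξ₂ = 32.69 kmol.
Outlet amounts (n = n₀ + Σ ν·ξ):
  D: 360 − 2(86.22) = 187.6
  C: 0 + 1(86.22) − 1(32.69) = 53.53
  A: 0 + 1(32.69) = 32.69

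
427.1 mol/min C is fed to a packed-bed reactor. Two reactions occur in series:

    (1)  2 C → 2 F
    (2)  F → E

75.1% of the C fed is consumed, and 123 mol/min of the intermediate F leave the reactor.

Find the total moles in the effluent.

427 mol/min

Conversion of C: C consumed = 2ξ₁ = 0.751 × 427.1 → ξ₁ = 160.4 mol/min.
F balance: n_F = 0 + 2ξ₁ − 1ξ₂ = 123 → ξ₂ = (2·160.4 − 123)/1 = 197.8 mol/min.
Outlet amounts (n = n₀ + Σ ν·ξ):
  C: 427.1 − 2(160.4) = 106.3
  F: 0 + 2(160.4) − 1(197.8) = 123
  E: 0 + 1(197.8) = 197.8
Total out = 106.3 + 123 + 197.8 = 427.1 mol/min.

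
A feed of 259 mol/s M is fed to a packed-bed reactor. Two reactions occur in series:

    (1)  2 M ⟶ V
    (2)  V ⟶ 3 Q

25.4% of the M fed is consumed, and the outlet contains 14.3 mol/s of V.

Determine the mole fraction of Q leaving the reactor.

0.212

Conversion of M: M consumed = 2ξ₁ = 0.254 × 259 → ξ₁ = 32.89 mol/s.
V balance: n_V = 0 + 1ξ₁ − 1ξ₂ = 14.3 → ξ₂ = (1·32.89 − 14.3)/1 = 18.59 mol/s.
Outlet amounts (n = n₀ + Σ ν·ξ):
  M: 259 − 2(32.89) = 193.2
  V: 0 + 1(32.89) − 1(18.59) = 14.3
  Q: 0 + 3(18.59) = 55.78
Total out = 263.3 mol/s; y_Q = 55.78 / 263.3 = 0.2119.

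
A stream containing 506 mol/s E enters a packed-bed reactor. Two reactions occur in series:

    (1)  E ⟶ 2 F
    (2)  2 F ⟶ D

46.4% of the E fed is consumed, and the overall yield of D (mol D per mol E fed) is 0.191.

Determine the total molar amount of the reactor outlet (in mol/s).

Conversion of E: E consumed = 1ξ₁ = 0.464 × 506 → ξ₁ = 234.8 mol/s.
Yield of D: 1ξ₂ / 506 = 0.191 → ξ₂ = 96.65 mol/s.
Outlet amounts (n = n₀ + Σ ν·ξ):
  E: 506 − 1(234.8) = 271.2
  F: 0 + 2(234.8) − 2(96.65) = 276.3
  D: 0 + 1(96.65) = 96.65
Total out = 271.2 + 276.3 + 96.65 = 644.1 mol/s.

644 mol/s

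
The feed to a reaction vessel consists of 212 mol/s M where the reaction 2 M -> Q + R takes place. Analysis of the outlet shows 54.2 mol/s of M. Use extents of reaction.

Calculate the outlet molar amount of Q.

For M: n = n₀ − 2ξ → 54.2 = 212 − 2ξ, giving ξ = 78.9 mol/s.
Outlet amounts (n = n₀ + ν ξ):
  M: 212 − 2(78.9) = 54.2
  Q: 0 + 1(78.9) = 78.9
  R: 0 + 1(78.9) = 78.9

78.9 mol/s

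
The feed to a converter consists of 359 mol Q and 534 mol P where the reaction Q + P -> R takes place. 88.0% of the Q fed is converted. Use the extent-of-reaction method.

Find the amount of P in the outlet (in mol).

Q reacted = 0.88 × 359 = 315.9 mol; ν_Q = −1, so ξ = 315.9/1 = 315.9 mol.
Outlet amounts (n = n₀ + ν ξ):
  Q: 359 − 1(315.9) = 43.08
  P: 534 − 1(315.9) = 218.1
  R: 0 + 1(315.9) = 315.9

218 mol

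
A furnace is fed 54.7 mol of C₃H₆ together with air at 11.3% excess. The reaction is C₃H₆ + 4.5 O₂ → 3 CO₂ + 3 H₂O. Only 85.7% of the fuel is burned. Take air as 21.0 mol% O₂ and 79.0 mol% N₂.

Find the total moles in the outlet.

Stoichiometric O₂ = 4.5 × 54.7 = 246.2 mol; O₂ fed = 246.2 × 1.113 = 274 mol.
N₂ fed = 274 × 79/21 = 1031 mol.
Fuel reacted = 0.857 × 54.7 → ξ = 46.88 mol.
Outlet (n = n₀ + ν ξ):
  C₃H₆: 54.7 − 1(46.88) = 7.822
  O₂: 274 − 4.5(46.88) = 63.01
  N₂: 1031 (inert)
  CO₂: 0 + 3(46.88) = 140.6
  H₂O: 0 + 3(46.88) = 140.6
Total out = 7.822 + 63.01 + 1031 + 140.6 + 140.6 = 1383 mol.

1380 mol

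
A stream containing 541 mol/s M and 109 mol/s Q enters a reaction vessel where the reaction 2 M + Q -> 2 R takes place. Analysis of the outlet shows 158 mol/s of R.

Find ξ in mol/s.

For R: n = n₀ + 2ξ → 158 = 0 + 2ξ, giving ξ = 79 mol/s.
Outlet amounts (n = n₀ + ν ξ):
  M: 541 − 2(79) = 383
  Q: 109 − 1(79) = 30
  R: 0 + 2(79) = 158

ξ = 79 mol/s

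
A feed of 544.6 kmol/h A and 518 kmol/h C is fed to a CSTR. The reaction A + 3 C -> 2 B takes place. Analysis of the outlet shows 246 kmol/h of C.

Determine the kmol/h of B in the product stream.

181 kmol/h

For C: n = n₀ − 3ξ → 246 = 518 − 3ξ, giving ξ = 90.67 kmol/h.
Outlet amounts (n = n₀ + ν ξ):
  A: 544.6 − 1(90.67) = 453.9
  C: 518 − 3(90.67) = 246
  B: 0 + 2(90.67) = 181.3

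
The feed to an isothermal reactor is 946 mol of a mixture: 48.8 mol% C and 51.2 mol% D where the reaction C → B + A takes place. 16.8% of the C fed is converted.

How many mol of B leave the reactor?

C reacted = 0.168 × 461.6 = 77.56 mol; ν_C = −1, so ξ = 77.56/1 = 77.56 mol.
Outlet amounts (n = n₀ + ν ξ):
  C: 461.6 − 1(77.56) = 384.1
  B: 0 + 1(77.56) = 77.56
  A: 0 + 1(77.56) = 77.56
  D: 484.4 (inert)

77.6 mol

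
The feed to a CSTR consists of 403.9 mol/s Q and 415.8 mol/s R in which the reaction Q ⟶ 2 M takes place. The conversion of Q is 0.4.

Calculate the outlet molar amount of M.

323 mol/s

Q reacted = 0.4 × 403.9 = 161.6 mol/s; ν_Q = −1, so ξ = 161.6/1 = 161.6 mol/s.
Outlet amounts (n = n₀ + ν ξ):
  Q: 403.9 − 1(161.6) = 242.3
  M: 0 + 2(161.6) = 323.1
  R: 415.8 (inert)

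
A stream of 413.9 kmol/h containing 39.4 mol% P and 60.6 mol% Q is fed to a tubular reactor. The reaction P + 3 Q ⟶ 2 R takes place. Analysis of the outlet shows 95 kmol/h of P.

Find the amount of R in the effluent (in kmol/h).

For P: n = n₀ − 1ξ → 95 = 163.1 − 1ξ, giving ξ = 68.08 kmol/h.
Outlet amounts (n = n₀ + ν ξ):
  P: 163.1 − 1(68.08) = 95
  Q: 250.8 − 3(68.08) = 46.59
  R: 0 + 2(68.08) = 136.2

136 kmol/h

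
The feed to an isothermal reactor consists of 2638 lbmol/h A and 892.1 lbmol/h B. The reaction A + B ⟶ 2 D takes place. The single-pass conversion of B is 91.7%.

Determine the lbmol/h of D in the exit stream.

1640 lbmol/h

B reacted = 0.917 × 892.1 = 818.1 lbmol/h; ν_B = −1, so ξ = 818.1/1 = 818.1 lbmol/h.
Outlet amounts (n = n₀ + ν ξ):
  A: 2638 − 1(818.1) = 1820
  B: 892.1 − 1(818.1) = 74.04
  D: 0 + 2(818.1) = 1636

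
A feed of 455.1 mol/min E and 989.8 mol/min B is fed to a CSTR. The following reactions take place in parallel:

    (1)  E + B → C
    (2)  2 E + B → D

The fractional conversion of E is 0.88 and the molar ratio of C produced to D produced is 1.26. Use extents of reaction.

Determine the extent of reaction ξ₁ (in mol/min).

ξ₁ = 155 mol/min

Conversion of E: E consumed = 0.88 × 455.1 = 400.5 mol/min = 1ξ₁ + 2ξ₂.
Selectivity: 1ξ₁ / (1ξ₂) = 1.26 → ξ₁ = 1.26 ξ₂.
Substitute: (1·1.26 + 2) ξ₂ = 400.5 → ξ₂ = 122.8 mol/min, ξ₁ = 154.8 mol/min.
Outlet amounts (n = n₀ + Σ ν·ξ):
  E: 455.1 − 1(154.8) − 2(122.8) = 54.61
  B: 989.8 − 1(154.8) − 1(122.8) = 712.2
  C: 0 + 1(154.8) = 154.8
  D: 0 + 1(122.8) = 122.8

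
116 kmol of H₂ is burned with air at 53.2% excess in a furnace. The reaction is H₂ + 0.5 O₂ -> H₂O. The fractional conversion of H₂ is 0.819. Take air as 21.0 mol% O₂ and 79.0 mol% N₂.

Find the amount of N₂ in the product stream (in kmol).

334 kmol

Stoichiometric O₂ = 0.5 × 116 = 58 kmol; O₂ fed = 58 × 1.532 = 88.86 kmol.
N₂ fed = 88.86 × 79/21 = 334.3 kmol.
Fuel reacted = 0.819 × 116 → ξ = 95 kmol.
Outlet (n = n₀ + ν ξ):
  H₂: 116 − 1(95) = 21
  O₂: 88.86 − 0.5(95) = 41.35
  N₂: 334.3 (inert)
  H₂O: 0 + 1(95) = 95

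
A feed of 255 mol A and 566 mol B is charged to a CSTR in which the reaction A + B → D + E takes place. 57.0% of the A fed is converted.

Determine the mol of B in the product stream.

A reacted = 0.57 × 255 = 145.3 mol; ν_A = −1, so ξ = 145.3/1 = 145.3 mol.
Outlet amounts (n = n₀ + ν ξ):
  A: 255 − 1(145.3) = 109.7
  B: 566 − 1(145.3) = 420.6
  D: 0 + 1(145.3) = 145.3
  E: 0 + 1(145.3) = 145.3

421 mol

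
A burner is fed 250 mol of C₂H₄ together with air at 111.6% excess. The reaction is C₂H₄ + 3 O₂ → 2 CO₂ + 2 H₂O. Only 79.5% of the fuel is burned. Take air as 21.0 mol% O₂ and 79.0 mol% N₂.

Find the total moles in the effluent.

Stoichiometric O₂ = 3 × 250 = 750 mol; O₂ fed = 750 × 2.116 = 1587 mol.
N₂ fed = 1587 × 79/21 = 5970 mol.
Fuel reacted = 0.795 × 250 → ξ = 198.8 mol.
Outlet (n = n₀ + ν ξ):
  C₂H₄: 250 − 1(198.8) = 51.25
  O₂: 1587 − 3(198.8) = 990.7
  N₂: 5970 (inert)
  CO₂: 0 + 2(198.8) = 397.5
  H₂O: 0 + 2(198.8) = 397.5
Total out = 51.25 + 990.7 + 5970 + 397.5 + 397.5 = 7807 mol.

7810 mol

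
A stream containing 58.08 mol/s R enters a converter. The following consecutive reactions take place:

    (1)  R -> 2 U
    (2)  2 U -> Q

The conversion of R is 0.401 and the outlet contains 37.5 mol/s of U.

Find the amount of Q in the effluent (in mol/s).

Conversion of R: R consumed = 1ξ₁ = 0.401 × 58.08 → ξ₁ = 23.29 mol/s.
U balance: n_U = 0 + 2ξ₁ − 2ξ₂ = 37.5 → ξ₂ = (2·23.29 − 37.5)/2 = 4.54 mol/s.
Outlet amounts (n = n₀ + Σ ν·ξ):
  R: 58.08 − 1(23.29) = 34.79
  U: 0 + 2(23.29) − 2(4.54) = 37.5
  Q: 0 + 1(4.54) = 4.54

4.54 mol/s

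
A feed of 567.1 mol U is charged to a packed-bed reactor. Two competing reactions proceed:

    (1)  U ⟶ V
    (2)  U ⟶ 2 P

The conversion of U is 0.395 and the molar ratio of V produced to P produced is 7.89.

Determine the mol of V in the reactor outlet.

Conversion of U: U consumed = 0.395 × 567.1 = 224 mol = 1ξ₁ + 1ξ₂.
Selectivity: 1ξ₁ / (2ξ₂) = 7.89 → ξ₁ = 15.78 ξ₂.
Substitute: (1·15.78 + 1) ξ₂ = 224 → ξ₂ = 13.35 mol, ξ₁ = 210.7 mol.
Outlet amounts (n = n₀ + Σ ν·ξ):
  U: 567.1 − 1(210.7) − 1(13.35) = 343.1
  V: 0 + 1(210.7) = 210.7
  P: 0 + 2(13.35) = 26.7

211 mol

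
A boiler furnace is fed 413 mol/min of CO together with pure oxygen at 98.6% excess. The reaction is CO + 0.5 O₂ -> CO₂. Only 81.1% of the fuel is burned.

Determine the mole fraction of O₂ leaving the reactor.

0.37

Stoichiometric O₂ = 0.5 × 413 = 206.5 mol/min; O₂ fed = 206.5 × 1.986 = 410.1 mol/min.
Fuel reacted = 0.811 × 413 → ξ = 334.9 mol/min.
Outlet (n = n₀ + ν ξ):
  CO: 413 − 1(334.9) = 78.06
  O₂: 410.1 − 0.5(334.9) = 242.6
  CO₂: 0 + 1(334.9) = 334.9
Total out = 655.6 mol/min; y_O₂ = 242.6 / 655.6 = 0.3701.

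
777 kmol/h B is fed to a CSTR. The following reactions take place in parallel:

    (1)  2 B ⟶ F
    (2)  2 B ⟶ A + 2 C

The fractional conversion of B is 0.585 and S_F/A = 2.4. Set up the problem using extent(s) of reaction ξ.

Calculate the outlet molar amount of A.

Conversion of B: B consumed = 0.585 × 777 = 454.5 kmol/h = 2ξ₁ + 2ξ₂.
Selectivity: 1ξ₁ / (1ξ₂) = 2.4 → ξ₁ = 2.4 ξ₂.
Substitute: (2·2.4 + 2) ξ₂ = 454.5 → ξ₂ = 66.84 kmol/h, ξ₁ = 160.4 kmol/h.
Outlet amounts (n = n₀ + Σ ν·ξ):
  B: 777 − 2(160.4) − 2(66.84) = 322.5
  F: 0 + 1(160.4) = 160.4
  A: 0 + 1(66.84) = 66.84
  C: 0 + 2(66.84) = 133.7

66.8 kmol/h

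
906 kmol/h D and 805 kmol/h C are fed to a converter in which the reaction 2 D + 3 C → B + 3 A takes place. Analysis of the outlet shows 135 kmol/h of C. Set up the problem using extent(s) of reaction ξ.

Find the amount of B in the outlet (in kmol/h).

223 kmol/h

For C: n = n₀ − 3ξ → 135 = 805 − 3ξ, giving ξ = 223.3 kmol/h.
Outlet amounts (n = n₀ + ν ξ):
  D: 906 − 2(223.3) = 459.3
  C: 805 − 3(223.3) = 135
  B: 0 + 1(223.3) = 223.3
  A: 0 + 3(223.3) = 670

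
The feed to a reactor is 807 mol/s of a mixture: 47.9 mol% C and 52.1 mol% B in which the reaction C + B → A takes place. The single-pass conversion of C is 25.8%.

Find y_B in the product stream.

C reacted = 0.258 × 386.6 = 99.73 mol/s; ν_C = −1, so ξ = 99.73/1 = 99.73 mol/s.
Outlet amounts (n = n₀ + ν ξ):
  C: 386.6 − 1(99.73) = 286.8
  B: 420.4 − 1(99.73) = 320.7
  A: 0 + 1(99.73) = 99.73
Total out = 707.3 mol/s; y_B = 320.7 / 707.3 = 0.4535.

0.453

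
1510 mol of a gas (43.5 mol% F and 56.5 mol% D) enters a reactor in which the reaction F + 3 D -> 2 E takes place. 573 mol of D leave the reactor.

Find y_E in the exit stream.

For D: n = n₀ − 3ξ → 573 = 853.1 − 3ξ, giving ξ = 93.38 mol.
Outlet amounts (n = n₀ + ν ξ):
  F: 656.9 − 1(93.38) = 563.5
  D: 853.1 − 3(93.38) = 573
  E: 0 + 2(93.38) = 186.8
Total out = 1323 mol; y_E = 186.8 / 1323 = 0.1411.

0.141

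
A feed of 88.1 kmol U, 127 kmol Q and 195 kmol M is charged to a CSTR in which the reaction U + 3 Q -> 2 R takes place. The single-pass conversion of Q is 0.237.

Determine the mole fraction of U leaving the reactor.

0.2

Q reacted = 0.237 × 127 = 30.1 kmol; ν_Q = −3, so ξ = 30.1/3 = 10.03 kmol.
Outlet amounts (n = n₀ + ν ξ):
  U: 88.1 − 1(10.03) = 78.07
  Q: 127 − 3(10.03) = 96.9
  R: 0 + 2(10.03) = 20.07
  M: 195 (inert)
Total out = 390 kmol; y_U = 78.07 / 390 = 0.2002.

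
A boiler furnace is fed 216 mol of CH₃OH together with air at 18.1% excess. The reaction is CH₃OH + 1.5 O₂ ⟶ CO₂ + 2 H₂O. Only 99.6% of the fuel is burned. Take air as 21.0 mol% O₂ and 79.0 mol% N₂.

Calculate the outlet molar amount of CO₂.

215 mol

Stoichiometric O₂ = 1.5 × 216 = 324 mol; O₂ fed = 324 × 1.181 = 382.6 mol.
N₂ fed = 382.6 × 79/21 = 1439 mol.
Fuel reacted = 0.996 × 216 → ξ = 215.1 mol.
Outlet (n = n₀ + ν ξ):
  CH₃OH: 216 − 1(215.1) = 0.864
  O₂: 382.6 − 1.5(215.1) = 59.94
  N₂: 1439 (inert)
  CO₂: 0 + 1(215.1) = 215.1
  H₂O: 0 + 2(215.1) = 430.3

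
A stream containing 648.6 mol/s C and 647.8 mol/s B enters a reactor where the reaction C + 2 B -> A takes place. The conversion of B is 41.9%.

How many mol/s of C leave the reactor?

513 mol/s

B reacted = 0.419 × 647.8 = 271.4 mol/s; ν_B = −2, so ξ = 271.4/2 = 135.7 mol/s.
Outlet amounts (n = n₀ + ν ξ):
  C: 648.6 − 1(135.7) = 512.9
  B: 647.8 − 2(135.7) = 376.4
  A: 0 + 1(135.7) = 135.7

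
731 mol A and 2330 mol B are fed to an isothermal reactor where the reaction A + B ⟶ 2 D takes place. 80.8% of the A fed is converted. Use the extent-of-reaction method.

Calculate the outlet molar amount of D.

1180 mol

A reacted = 0.808 × 731 = 590.6 mol; ν_A = −1, so ξ = 590.6/1 = 590.6 mol.
Outlet amounts (n = n₀ + ν ξ):
  A: 731 − 1(590.6) = 140.4
  B: 2330 − 1(590.6) = 1739
  D: 0 + 2(590.6) = 1181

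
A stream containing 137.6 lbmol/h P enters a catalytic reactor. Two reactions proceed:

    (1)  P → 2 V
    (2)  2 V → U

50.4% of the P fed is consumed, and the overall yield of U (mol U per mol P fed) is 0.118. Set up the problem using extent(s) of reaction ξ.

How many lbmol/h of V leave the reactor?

Conversion of P: P consumed = 1ξ₁ = 0.504 × 137.6 → ξ₁ = 69.35 lbmol/h.
Yield of U: 1ξ₂ / 137.6 = 0.118 → ξ₂ = 16.24 lbmol/h.
Outlet amounts (n = n₀ + Σ ν·ξ):
  P: 137.6 − 1(69.35) = 68.25
  V: 0 + 2(69.35) − 2(16.24) = 106.2
  U: 0 + 1(16.24) = 16.24

106 lbmol/h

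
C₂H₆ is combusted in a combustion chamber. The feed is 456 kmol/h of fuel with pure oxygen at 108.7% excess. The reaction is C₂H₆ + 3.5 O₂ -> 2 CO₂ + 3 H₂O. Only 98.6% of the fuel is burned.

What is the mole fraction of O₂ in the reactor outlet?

Stoichiometric O₂ = 3.5 × 456 = 1596 kmol/h; O₂ fed = 1596 × 2.087 = 3331 kmol/h.
Fuel reacted = 0.986 × 456 → ξ = 449.6 kmol/h.
Outlet (n = n₀ + ν ξ):
  C₂H₆: 456 − 1(449.6) = 6.384
  O₂: 3331 − 3.5(449.6) = 1757
  CO₂: 0 + 2(449.6) = 899.2
  H₂O: 0 + 3(449.6) = 1349
Total out = 4012 kmol/h; y_O₂ = 1757 / 4012 = 0.438.

0.438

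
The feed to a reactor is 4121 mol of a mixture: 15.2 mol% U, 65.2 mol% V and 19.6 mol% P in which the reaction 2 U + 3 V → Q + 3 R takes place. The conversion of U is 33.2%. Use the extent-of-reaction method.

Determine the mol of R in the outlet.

312 mol

U reacted = 0.332 × 626.4 = 208 mol; ν_U = −2, so ξ = 208/2 = 104 mol.
Outlet amounts (n = n₀ + ν ξ):
  U: 626.4 − 2(104) = 418.4
  V: 2687 − 3(104) = 2375
  Q: 0 + 1(104) = 104
  R: 0 + 3(104) = 311.9
  P: 807.7 (inert)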